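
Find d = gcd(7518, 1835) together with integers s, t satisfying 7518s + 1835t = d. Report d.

1

Repeated division:
7518 = 4·1835 + 178
1835 = 10·178 + 55
178 = 3·55 + 13
55 = 4·13 + 3
13 = 4·3 + 1
3 = 3·1 + 0
gcd(7518, 1835) = 1.
Back-substituting:
1 = 13 − 4·3
1 = −4·55 + 17·13
1 = 17·178 − 55·55
1 = −55·1835 + 567·178
1 = 567·7518 − 2323·1835
So 1 = (567)·7518 + (-2323)·1835.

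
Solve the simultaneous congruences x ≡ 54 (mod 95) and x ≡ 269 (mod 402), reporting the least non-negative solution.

Write x = 54 + 95·k. Then 95·k ≡ 269 − 54 ≡ 215 (mod 402).
Need 95⁻¹ mod 402. Extended Euclid on (402, 95):
402 = 4·95 + 22
95 = 4·22 + 7
22 = 3·7 + 1
7 = 7·1 + 0
Back-substitute:
1 = 22 − 3·7
1 = −3·95 + 13·22
1 = 13·402 − 55·95
95⁻¹ ≡ 347 (mod 402), so k ≡ 347·215 ≡ 235 (mod 402).
x = 54 + 95·235 = 22379.

22379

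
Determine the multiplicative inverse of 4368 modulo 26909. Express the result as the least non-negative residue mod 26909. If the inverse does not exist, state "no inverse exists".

gcd(26909, 4368) by repeated division:
26909 = 6×4368 + 701
4368 = 6×701 + 162
701 = 4×162 + 53
162 = 3×53 + 3
53 = 17×3 + 2
3 = 1×2 + 1
2 = 2×1 + 0
gcd = 1, so the inverse exists. Back-substitute:
1 = 3 − 2
1 = −53 + 18·3
1 = 18·162 − 55·53
1 = −55·701 + 238·162
1 = 238·4368 − 1483·701
1 = −1483·26909 + 9136·4368
So 4368·9136 ≡ 1 (mod 26909).

9136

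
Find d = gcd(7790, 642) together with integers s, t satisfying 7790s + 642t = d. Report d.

2

Apply Euclid's algorithm to 7790 and 642:
7790 = 12*642 + 86
642 = 7*86 + 40
86 = 2*40 + 6
40 = 6*6 + 4
6 = 1*4 + 2
4 = 2*2 + 0
gcd(7790, 642) = 2.
Back-substituting:
2 = 6 − 4
2 = −40 + 7·6
2 = 7·86 − 15·40
2 = −15·642 + 112·86
2 = 112·7790 − 1359·642
So 2 = (112)·7790 + (-1359)·642.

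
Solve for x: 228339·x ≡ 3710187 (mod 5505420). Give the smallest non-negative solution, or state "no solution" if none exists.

1766513

First find gcd(228339, 5505420):
5505420 = 24*228339 + 25284
228339 = 9*25284 + 783
25284 = 32*783 + 228
783 = 3*228 + 99
228 = 2*99 + 30
99 = 3*30 + 9
30 = 3*9 + 3
9 = 3*3 + 0
gcd = 3 and 3 | 3710187, so solutions exist. Divide through by 3: 76113x ≡ 1236729 (mod 1835140).
Now find 76113⁻¹ mod 1835140:
1835140 = 24·76113 + 8428
76113 = 9·8428 + 261
8428 = 32·261 + 76
261 = 3·76 + 33
76 = 2·33 + 10
33 = 3·10 + 3
10 = 3·3 + 1
3 = 3·1 + 0
Back-substitute:
1 = 10 − 3·3
1 = −3·33 + 10·10
1 = 10·76 − 23·33
1 = −23·261 + 79·76
1 = 79·8428 − 2551·261
1 = −2551·76113 + 23038·8428
1 = 23038·1835140 − 555463·76113
So 76113·(-555463) ≡ 1 (mod 1835140), i.e. 76113⁻¹ ≡ 1279677.
Then x ≡ 1279677·1236729 ≡ 1766513 (mod 1835140); the smallest non-negative solution is x = 1766513.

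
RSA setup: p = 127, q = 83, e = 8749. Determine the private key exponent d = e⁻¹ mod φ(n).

1945

φ(n) = (p−1)(q−1) = 126·82 = 10332.
Need d with 8749·d ≡ 1 (mod 10332). Apply the extended Euclidean algorithm:
10332 = 1*8749 + 1583
8749 = 5*1583 + 834
1583 = 1*834 + 749
834 = 1*749 + 85
749 = 8*85 + 69
85 = 1*69 + 16
69 = 4*16 + 5
16 = 3*5 + 1
5 = 5*1 + 0
Back-substitute:
1 = 16 − 3·5
1 = −3·69 + 13·16
1 = 13·85 − 16·69
1 = −16·749 + 141·85
1 = 141·834 − 157·749
1 = −157·1583 + 298·834
1 = 298·8749 − 1647·1583
1 = −1647·10332 + 1945·8749
So 8749·1945 ≡ 1 (mod 10332), hence d = 1945.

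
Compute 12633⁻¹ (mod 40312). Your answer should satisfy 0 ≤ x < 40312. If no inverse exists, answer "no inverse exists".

30305

Extended Euclidean algorithm:
40312 = 3×12633 + 2413
12633 = 5×2413 + 568
2413 = 4×568 + 141
568 = 4×141 + 4
141 = 35×4 + 1
4 = 4×1 + 0
The gcd is 1. Working backward:
1 = 141 − 35·4
1 = −35·568 + 141·141
1 = 141·2413 − 599·568
1 = −599·12633 + 3136·2413
1 = 3136·40312 − 10007·12633
So 12633·(-10007) ≡ 1 (mod 40312), and -10007 ≡ 30305 (mod 40312).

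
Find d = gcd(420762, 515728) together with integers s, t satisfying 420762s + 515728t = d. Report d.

2

Euclidean algorithm:
515728 = 1×420762 + 94966
420762 = 4×94966 + 40898
94966 = 2×40898 + 13170
40898 = 3×13170 + 1388
13170 = 9×1388 + 678
1388 = 2×678 + 32
678 = 21×32 + 6
32 = 5×6 + 2
6 = 3×2 + 0
gcd(420762, 515728) = 2.
Express as a combination:
2 = 32 − 5·6
2 = −5·678 + 106·32
2 = 106·1388 − 217·678
2 = −217·13170 + 2059·1388
2 = 2059·40898 − 6394·13170
2 = −6394·94966 + 14847·40898
2 = 14847·420762 − 65782·94966
2 = −65782·515728 + 80629·420762
So 2 = (-65782)·515728 + (80629)·420762.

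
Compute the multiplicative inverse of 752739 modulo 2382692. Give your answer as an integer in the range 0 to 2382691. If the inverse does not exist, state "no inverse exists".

Euclidean algorithm on 2382692, 752739:
2382692 = 3*752739 + 124475
752739 = 6*124475 + 5889
124475 = 21*5889 + 806
5889 = 7*806 + 247
806 = 3*247 + 65
247 = 3*65 + 52
65 = 1*52 + 13
52 = 4*13 + 0
The gcd is 13, not 1, hence no inverse exists.

no inverse exists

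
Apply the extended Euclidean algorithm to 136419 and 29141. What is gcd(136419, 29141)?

Repeated division:
136419 = 4×29141 + 19855
29141 = 1×19855 + 9286
19855 = 2×9286 + 1283
9286 = 7×1283 + 305
1283 = 4×305 + 63
305 = 4×63 + 53
63 = 1×53 + 10
53 = 5×10 + 3
10 = 3×3 + 1
3 = 3×1 + 0
gcd(136419, 29141) = 1.
Back-substituting:
1 = 10 − 3·3
1 = −3·53 + 16·10
1 = 16·63 − 19·53
1 = −19·305 + 92·63
1 = 92·1283 − 387·305
1 = −387·9286 + 2801·1283
1 = 2801·19855 − 5989·9286
1 = −5989·29141 + 8790·19855
1 = 8790·136419 − 41149·29141
So 1 = (8790)·136419 + (-41149)·29141.

1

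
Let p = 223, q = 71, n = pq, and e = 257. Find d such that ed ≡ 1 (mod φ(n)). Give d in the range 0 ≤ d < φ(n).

14633

φ(n) = (p−1)(q−1) = 222·70 = 15540.
Need d with 257·d ≡ 1 (mod 15540). Apply the extended Euclidean algorithm:
15540 = 60·257 + 120
257 = 2·120 + 17
120 = 7·17 + 1
17 = 17·1 + 0
Back-substitute:
1 = 120 − 7·17
1 = −7·257 + 15·120
1 = 15·15540 − 907·257
So 257·(-907) ≡ 1 (mod 15540), hence d ≡ -907 ≡ 14633 (mod 15540).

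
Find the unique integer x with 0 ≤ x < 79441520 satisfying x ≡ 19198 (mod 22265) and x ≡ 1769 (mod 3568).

69552793

Write x = 19198 + 22265·k. Then 22265·k ≡ 1769 − 19198 ≡ 411 (mod 3568).
Need 22265⁻¹ mod 3568. Extended Euclid on (3568, 857):
3568 = 4*857 + 140
857 = 6*140 + 17
140 = 8*17 + 4
17 = 4*4 + 1
4 = 4*1 + 0
Back-substitute:
1 = 17 − 4·4
1 = −4·140 + 33·17
1 = 33·857 − 202·140
1 = −202·3568 + 841·857
22265⁻¹ ≡ 841 (mod 3568), so k ≡ 841·411 ≡ 3123 (mod 3568).
x = 19198 + 22265·3123 = 69552793.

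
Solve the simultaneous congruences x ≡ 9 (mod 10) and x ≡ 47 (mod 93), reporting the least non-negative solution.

419

Write x = 9 + 10·k. Then 10·k ≡ 47 − 9 ≡ 38 (mod 93).
Need 10⁻¹ mod 93. Extended Euclid on (93, 10):
93 = 9·10 + 3
10 = 3·3 + 1
3 = 3·1 + 0
Back-substitute:
1 = 10 − 3·3
1 = −3·93 + 28·10
10⁻¹ ≡ 28 (mod 93), so k ≡ 28·38 ≡ 41 (mod 93).
x = 9 + 10·41 = 419.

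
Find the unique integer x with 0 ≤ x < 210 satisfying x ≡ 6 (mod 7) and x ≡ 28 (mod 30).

Write x = 6 + 7·k. Then 7·k ≡ 28 − 6 ≡ 22 (mod 30).
Need 7⁻¹ mod 30. Extended Euclid on (30, 7):
30 = 4×7 + 2
7 = 3×2 + 1
2 = 2×1 + 0
Back-substitute:
1 = 7 − 3·2
1 = −3·30 + 13·7
7⁻¹ ≡ 13 (mod 30), so k ≡ 13·22 ≡ 16 (mod 30).
x = 6 + 7·16 = 118.

118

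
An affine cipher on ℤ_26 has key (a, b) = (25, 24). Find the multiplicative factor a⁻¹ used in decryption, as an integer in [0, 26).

25

Extended Euclidean algorithm:
26 = 1×25 + 1
25 = 25×1 + 0
Since gcd(25, 26) = 1, back-substitute to write 1 as a combination:
1 = 26 − 25
Thus 25·(-1) ≡ 1 (mod 26); reducing, -1 mod 26 = 25.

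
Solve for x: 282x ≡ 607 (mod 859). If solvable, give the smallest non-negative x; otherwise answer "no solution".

First find gcd(282, 859):
859 = 3×282 + 13
282 = 21×13 + 9
13 = 1×9 + 4
9 = 2×4 + 1
4 = 4×1 + 0
gcd = 1, so a unique solution mod 859 exists.
Back-substitute for the Bézout coefficients:
1 = 9 − 2·4
1 = −2·13 + 3·9
1 = 3·282 − 65·13
1 = −65·859 + 198·282
So 282·(198) ≡ 1 (mod 859), giving 282⁻¹ ≡ 198.
x ≡ 282⁻¹·607 ≡ 198·607 ≡ 785 (mod 859).

785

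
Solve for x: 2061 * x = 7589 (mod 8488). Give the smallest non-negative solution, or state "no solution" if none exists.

1441

First find gcd(2061, 8488):
8488 = 4×2061 + 244
2061 = 8×244 + 109
244 = 2×109 + 26
109 = 4×26 + 5
26 = 5×5 + 1
5 = 5×1 + 0
gcd = 1, so a unique solution mod 8488 exists.
Back-substitute for the Bézout coefficients:
1 = 26 − 5·5
1 = −5·109 + 21·26
1 = 21·244 − 47·109
1 = −47·2061 + 397·244
1 = 397·8488 − 1635·2061
So 2061·(-1635) ≡ 1 (mod 8488), giving 2061⁻¹ ≡ 6853.
x ≡ 2061⁻¹·7589 ≡ 6853·7589 ≡ 1441 (mod 8488).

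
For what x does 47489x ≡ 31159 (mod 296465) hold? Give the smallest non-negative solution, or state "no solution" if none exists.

gcd(47489, 296465):
296465 = 6*47489 + 11531
47489 = 4*11531 + 1365
11531 = 8*1365 + 611
1365 = 2*611 + 143
611 = 4*143 + 39
143 = 3*39 + 26
39 = 1*26 + 13
26 = 2*13 + 0
gcd = 13, but 13 ∤ 31159, so the congruence has no solution.

no solution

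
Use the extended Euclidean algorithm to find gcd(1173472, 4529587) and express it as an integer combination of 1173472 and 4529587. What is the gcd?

1

Euclidean algorithm:
4529587 = 3×1173472 + 1009171
1173472 = 1×1009171 + 164301
1009171 = 6×164301 + 23365
164301 = 7×23365 + 746
23365 = 31×746 + 239
746 = 3×239 + 29
239 = 8×29 + 7
29 = 4×7 + 1
7 = 7×1 + 0
gcd(1173472, 4529587) = 1.
Back-substituting:
1 = 29 − 4·7
1 = −4·239 + 33·29
1 = 33·746 − 103·239
1 = −103·23365 + 3226·746
1 = 3226·164301 − 22685·23365
1 = −22685·1009171 + 139336·164301
1 = 139336·1173472 − 162021·1009171
1 = −162021·4529587 + 625399·1173472
So 1 = (-162021)·4529587 + (625399)·1173472.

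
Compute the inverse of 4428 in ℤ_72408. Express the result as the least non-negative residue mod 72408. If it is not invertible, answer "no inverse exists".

no inverse exists

Euclidean algorithm on 72408, 4428:
72408 = 16*4428 + 1560
4428 = 2*1560 + 1308
1560 = 1*1308 + 252
1308 = 5*252 + 48
252 = 5*48 + 12
48 = 4*12 + 0
The gcd is 12, not 1, hence no inverse exists.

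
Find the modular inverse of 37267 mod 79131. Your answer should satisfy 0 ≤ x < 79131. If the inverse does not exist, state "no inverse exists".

66238

Run Euclid on (79131, 37267):
79131 = 2×37267 + 4597
37267 = 8×4597 + 491
4597 = 9×491 + 178
491 = 2×178 + 135
178 = 1×135 + 43
135 = 3×43 + 6
43 = 7×6 + 1
6 = 6×1 + 0
The gcd is 1. Working backward:
1 = 43 − 7·6
1 = −7·135 + 22·43
1 = 22·178 − 29·135
1 = −29·491 + 80·178
1 = 80·4597 − 749·491
1 = −749·37267 + 6072·4597
1 = 6072·79131 − 12893·37267
Hence 37267⁻¹ ≡ -12893 ≡ 66238 (mod 79131).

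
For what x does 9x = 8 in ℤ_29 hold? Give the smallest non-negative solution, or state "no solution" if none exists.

17

First find gcd(9, 29):
29 = 3·9 + 2
9 = 4·2 + 1
2 = 2·1 + 0
gcd = 1, so a unique solution mod 29 exists.
Back-substitute for the Bézout coefficients:
1 = 9 − 4·2
1 = −4·29 + 13·9
So 9·(13) ≡ 1 (mod 29), giving 9⁻¹ ≡ 13.
x ≡ 9⁻¹·8 ≡ 13·8 ≡ 17 (mod 29).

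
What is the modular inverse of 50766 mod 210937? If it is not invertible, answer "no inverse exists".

5680

Run Euclid on (210937, 50766):
210937 = 4·50766 + 7873
50766 = 6·7873 + 3528
7873 = 2·3528 + 817
3528 = 4·817 + 260
817 = 3·260 + 37
260 = 7·37 + 1
37 = 37·1 + 0
Since gcd(50766, 210937) = 1, back-substitute to write 1 as a combination:
1 = 260 − 7·37
1 = −7·817 + 22·260
1 = 22·3528 − 95·817
1 = −95·7873 + 212·3528
1 = 212·50766 − 1367·7873
1 = −1367·210937 + 5680·50766
So 50766·5680 ≡ 1 (mod 210937).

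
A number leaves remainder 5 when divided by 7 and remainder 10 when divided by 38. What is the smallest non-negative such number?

Write x = 5 + 7·k. Then 7·k ≡ 10 − 5 ≡ 5 (mod 38).
Need 7⁻¹ mod 38. Extended Euclid on (38, 7):
38 = 5*7 + 3
7 = 2*3 + 1
3 = 3*1 + 0
Back-substitute:
1 = 7 − 2·3
1 = −2·38 + 11·7
7⁻¹ ≡ 11 (mod 38), so k ≡ 11·5 ≡ 17 (mod 38).
x = 5 + 7·17 = 124.

124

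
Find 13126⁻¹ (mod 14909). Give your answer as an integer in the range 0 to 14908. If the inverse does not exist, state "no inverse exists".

11280

Apply the Euclidean algorithm to 14909 and 13126:
14909 = 1·13126 + 1783
13126 = 7·1783 + 645
1783 = 2·645 + 493
645 = 1·493 + 152
493 = 3·152 + 37
152 = 4·37 + 4
37 = 9·4 + 1
4 = 4·1 + 0
The gcd is 1. Working backward:
1 = 37 − 9·4
1 = −9·152 + 37·37
1 = 37·493 − 120·152
1 = −120·645 + 157·493
1 = 157·1783 − 434·645
1 = −434·13126 + 3195·1783
1 = 3195·14909 − 3629·13126
Thus 13126·(-3629) ≡ 1 (mod 14909); reducing, -3629 mod 14909 = 11280.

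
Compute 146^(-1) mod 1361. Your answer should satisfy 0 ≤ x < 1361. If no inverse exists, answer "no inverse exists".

Apply the Euclidean algorithm to 1361 and 146:
1361 = 9×146 + 47
146 = 3×47 + 5
47 = 9×5 + 2
5 = 2×2 + 1
2 = 2×1 + 0
Since gcd(146, 1361) = 1, back-substitute to write 1 as a combination:
1 = 5 − 2·2
1 = −2·47 + 19·5
1 = 19·146 − 59·47
1 = −59·1361 + 550·146
So 146·550 ≡ 1 (mod 1361).

550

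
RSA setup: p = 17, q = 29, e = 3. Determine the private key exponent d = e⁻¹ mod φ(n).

φ(n) = (p−1)(q−1) = 16·28 = 448.
Need d with 3·d ≡ 1 (mod 448). Apply the extended Euclidean algorithm:
448 = 149×3 + 1
3 = 3×1 + 0
Back-substitute:
1 = 448 − 149·3
So 3·(-149) ≡ 1 (mod 448), hence d ≡ -149 ≡ 299 (mod 448).

299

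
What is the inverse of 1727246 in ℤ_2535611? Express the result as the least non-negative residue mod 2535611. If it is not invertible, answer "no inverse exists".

Run Euclid on (2535611, 1727246):
2535611 = 1·1727246 + 808365
1727246 = 2·808365 + 110516
808365 = 7·110516 + 34753
110516 = 3·34753 + 6257
34753 = 5·6257 + 3468
6257 = 1·3468 + 2789
3468 = 1·2789 + 679
2789 = 4·679 + 73
679 = 9·73 + 22
73 = 3·22 + 7
22 = 3·7 + 1
7 = 7·1 + 0
gcd = 1, so the inverse exists. Back-substitute:
1 = 22 − 3·7
1 = −3·73 + 10·22
1 = 10·679 − 93·73
1 = −93·2789 + 382·679
1 = 382·3468 − 475·2789
1 = −475·6257 + 857·3468
1 = 857·34753 − 4760·6257
1 = −4760·110516 + 15137·34753
1 = 15137·808365 − 110719·110516
1 = −110719·1727246 + 236575·808365
1 = 236575·2535611 − 347294·1727246
Hence 1727246⁻¹ ≡ -347294 ≡ 2188317 (mod 2535611).

2188317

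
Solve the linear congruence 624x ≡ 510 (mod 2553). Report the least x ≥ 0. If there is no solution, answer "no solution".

First find gcd(624, 2553):
2553 = 4*624 + 57
624 = 10*57 + 54
57 = 1*54 + 3
54 = 18*3 + 0
gcd = 3 and 3 | 510, so solutions exist. Divide through by 3: 208x ≡ 170 (mod 851).
Now find 208⁻¹ mod 851:
851 = 4×208 + 19
208 = 10×19 + 18
19 = 1×18 + 1
18 = 18×1 + 0
Back-substitute:
1 = 19 − 18
1 = −208 + 11·19
1 = 11·851 − 45·208
So 208·(-45) ≡ 1 (mod 851), i.e. 208⁻¹ ≡ 806.
Then x ≡ 806·170 ≡ 9 (mod 851); the smallest non-negative solution is x = 9.

9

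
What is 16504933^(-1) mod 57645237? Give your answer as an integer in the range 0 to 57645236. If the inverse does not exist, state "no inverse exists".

13355455

Run Euclid on (57645237, 16504933):
57645237 = 3×16504933 + 8130438
16504933 = 2×8130438 + 244057
8130438 = 33×244057 + 76557
244057 = 3×76557 + 14386
76557 = 5×14386 + 4627
14386 = 3×4627 + 505
4627 = 9×505 + 82
505 = 6×82 + 13
82 = 6×13 + 4
13 = 3×4 + 1
4 = 4×1 + 0
The gcd is 1. Working backward:
1 = 13 − 3·4
1 = −3·82 + 19·13
1 = 19·505 − 117·82
1 = −117·4627 + 1072·505
1 = 1072·14386 − 3333·4627
1 = −3333·76557 + 17737·14386
1 = 17737·244057 − 56544·76557
1 = −56544·8130438 + 1883689·244057
1 = 1883689·16504933 − 3823922·8130438
1 = −3823922·57645237 + 13355455·16504933
So 16504933·13355455 ≡ 1 (mod 57645237).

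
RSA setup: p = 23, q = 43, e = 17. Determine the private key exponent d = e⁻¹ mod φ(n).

φ(n) = (p−1)(q−1) = 22·42 = 924.
Need d with 17·d ≡ 1 (mod 924). Apply the extended Euclidean algorithm:
924 = 54×17 + 6
17 = 2×6 + 5
6 = 1×5 + 1
5 = 5×1 + 0
Back-substitute:
1 = 6 − 5
1 = −17 + 3·6
1 = 3·924 − 163·17
So 17·(-163) ≡ 1 (mod 924), hence d ≡ -163 ≡ 761 (mod 924).

761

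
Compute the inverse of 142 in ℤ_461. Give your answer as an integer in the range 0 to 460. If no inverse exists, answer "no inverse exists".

Apply the Euclidean algorithm to 461 and 142:
461 = 3×142 + 35
142 = 4×35 + 2
35 = 17×2 + 1
2 = 2×1 + 0
The gcd is 1. Working backward:
1 = 35 − 17·2
1 = −17·142 + 69·35
1 = 69·461 − 224·142
Hence 142⁻¹ ≡ -224 ≡ 237 (mod 461).

237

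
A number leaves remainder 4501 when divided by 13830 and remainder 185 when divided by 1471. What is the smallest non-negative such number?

Write x = 4501 + 13830·k. Then 13830·k ≡ 185 − 4501 ≡ 97 (mod 1471).
Need 13830⁻¹ mod 1471. Extended Euclid on (1471, 591):
1471 = 2×591 + 289
591 = 2×289 + 13
289 = 22×13 + 3
13 = 4×3 + 1
3 = 3×1 + 0
Back-substitute:
1 = 13 − 4·3
1 = −4·289 + 89·13
1 = 89·591 − 182·289
1 = −182·1471 + 453·591
13830⁻¹ ≡ 453 (mod 1471), so k ≡ 453·97 ≡ 1282 (mod 1471).
x = 4501 + 13830·1282 = 17734561.

17734561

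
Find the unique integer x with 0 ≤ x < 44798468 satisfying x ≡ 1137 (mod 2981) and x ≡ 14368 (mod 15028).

28627680

Write x = 1137 + 2981·k. Then 2981·k ≡ 14368 − 1137 ≡ 13231 (mod 15028).
Need 2981⁻¹ mod 15028. Extended Euclid on (15028, 2981):
15028 = 5*2981 + 123
2981 = 24*123 + 29
123 = 4*29 + 7
29 = 4*7 + 1
7 = 7*1 + 0
Back-substitute:
1 = 29 − 4·7
1 = −4·123 + 17·29
1 = 17·2981 − 412·123
1 = −412·15028 + 2077·2981
2981⁻¹ ≡ 2077 (mod 15028), so k ≡ 2077·13231 ≡ 9603 (mod 15028).
x = 1137 + 2981·9603 = 28627680.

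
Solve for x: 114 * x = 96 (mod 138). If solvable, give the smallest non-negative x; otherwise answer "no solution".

19

First find gcd(114, 138):
138 = 1*114 + 24
114 = 4*24 + 18
24 = 1*18 + 6
18 = 3*6 + 0
gcd = 6 and 6 | 96, so solutions exist. Divide through by 6: 19x ≡ 16 (mod 23).
Now find 19⁻¹ mod 23:
23 = 1*19 + 4
19 = 4*4 + 3
4 = 1*3 + 1
3 = 3*1 + 0
Back-substitute:
1 = 4 − 3
1 = −19 + 5·4
1 = 5·23 − 6·19
So 19·(-6) ≡ 1 (mod 23), i.e. 19⁻¹ ≡ 17.
Then x ≡ 17·16 ≡ 19 (mod 23); the smallest non-negative solution is x = 19.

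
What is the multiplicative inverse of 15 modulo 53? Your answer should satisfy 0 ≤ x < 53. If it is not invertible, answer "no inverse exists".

46

Apply the Euclidean algorithm to 53 and 15:
53 = 3*15 + 8
15 = 1*8 + 7
8 = 1*7 + 1
7 = 7*1 + 0
Since gcd(15, 53) = 1, back-substitute to write 1 as a combination:
1 = 8 − 7
1 = −15 + 2·8
1 = 2·53 − 7·15
Hence 15⁻¹ ≡ -7 ≡ 46 (mod 53).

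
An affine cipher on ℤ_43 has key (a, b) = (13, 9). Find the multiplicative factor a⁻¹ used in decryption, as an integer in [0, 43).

gcd(43, 13) by repeated division:
43 = 3·13 + 4
13 = 3·4 + 1
4 = 4·1 + 0
The gcd is 1. Working backward:
1 = 13 − 3·4
1 = −3·43 + 10·13
So 13·10 ≡ 1 (mod 43).

10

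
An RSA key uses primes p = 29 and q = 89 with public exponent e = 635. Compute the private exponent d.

1459

φ(n) = (p−1)(q−1) = 28·88 = 2464.
Need d with 635·d ≡ 1 (mod 2464). Apply the extended Euclidean algorithm:
2464 = 3·635 + 559
635 = 1·559 + 76
559 = 7·76 + 27
76 = 2·27 + 22
27 = 1·22 + 5
22 = 4·5 + 2
5 = 2·2 + 1
2 = 2·1 + 0
Back-substitute:
1 = 5 − 2·2
1 = −2·22 + 9·5
1 = 9·27 − 11·22
1 = −11·76 + 31·27
1 = 31·559 − 228·76
1 = −228·635 + 259·559
1 = 259·2464 − 1005·635
So 635·(-1005) ≡ 1 (mod 2464), hence d ≡ -1005 ≡ 1459 (mod 2464).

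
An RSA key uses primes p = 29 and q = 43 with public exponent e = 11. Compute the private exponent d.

φ(n) = (p−1)(q−1) = 28·42 = 1176.
Need d with 11·d ≡ 1 (mod 1176). Apply the extended Euclidean algorithm:
1176 = 106·11 + 10
11 = 1·10 + 1
10 = 10·1 + 0
Back-substitute:
1 = 11 − 10
1 = −1176 + 107·11
So 11·107 ≡ 1 (mod 1176), hence d = 107.

107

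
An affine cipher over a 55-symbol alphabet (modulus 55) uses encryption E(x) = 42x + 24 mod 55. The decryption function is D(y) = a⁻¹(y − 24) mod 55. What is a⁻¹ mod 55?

Apply the Euclidean algorithm to 55 and 42:
55 = 1·42 + 13
42 = 3·13 + 3
13 = 4·3 + 1
3 = 3·1 + 0
The gcd is 1. Working backward:
1 = 13 − 4·3
1 = −4·42 + 13·13
1 = 13·55 − 17·42
So 42·(-17) ≡ 1 (mod 55), and -17 ≡ 38 (mod 55).

38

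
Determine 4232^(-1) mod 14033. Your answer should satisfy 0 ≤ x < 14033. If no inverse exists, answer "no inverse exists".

Extended Euclidean algorithm:
14033 = 3·4232 + 1337
4232 = 3·1337 + 221
1337 = 6·221 + 11
221 = 20·11 + 1
11 = 11·1 + 0
gcd = 1, so the inverse exists. Back-substitute:
1 = 221 − 20·11
1 = −20·1337 + 121·221
1 = 121·4232 − 383·1337
1 = −383·14033 + 1270·4232
So 4232·1270 ≡ 1 (mod 14033).

1270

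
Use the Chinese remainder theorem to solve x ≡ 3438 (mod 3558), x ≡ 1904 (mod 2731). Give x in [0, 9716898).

Write x = 3438 + 3558·k. Then 3558·k ≡ 1904 − 3438 ≡ 1197 (mod 2731).
Need 3558⁻¹ mod 2731. Extended Euclid on (2731, 827):
2731 = 3·827 + 250
827 = 3·250 + 77
250 = 3·77 + 19
77 = 4·19 + 1
19 = 19·1 + 0
Back-substitute:
1 = 77 − 4·19
1 = −4·250 + 13·77
1 = 13·827 − 43·250
1 = −43·2731 + 142·827
3558⁻¹ ≡ 142 (mod 2731), so k ≡ 142·1197 ≡ 652 (mod 2731).
x = 3438 + 3558·652 = 2323254.

2323254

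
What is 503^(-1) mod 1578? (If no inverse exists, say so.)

869

Apply the Euclidean algorithm to 1578 and 503:
1578 = 3×503 + 69
503 = 7×69 + 20
69 = 3×20 + 9
20 = 2×9 + 2
9 = 4×2 + 1
2 = 2×1 + 0
The gcd is 1. Working backward:
1 = 9 − 4·2
1 = −4·20 + 9·9
1 = 9·69 − 31·20
1 = −31·503 + 226·69
1 = 226·1578 − 709·503
Thus 503·(-709) ≡ 1 (mod 1578); reducing, -709 mod 1578 = 869.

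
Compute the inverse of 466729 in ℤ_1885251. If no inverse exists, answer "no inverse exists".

1824997

Extended Euclidean algorithm:
1885251 = 4×466729 + 18335
466729 = 25×18335 + 8354
18335 = 2×8354 + 1627
8354 = 5×1627 + 219
1627 = 7×219 + 94
219 = 2×94 + 31
94 = 3×31 + 1
31 = 31×1 + 0
gcd = 1, so the inverse exists. Back-substitute:
1 = 94 − 3·31
1 = −3·219 + 7·94
1 = 7·1627 − 52·219
1 = −52·8354 + 267·1627
1 = 267·18335 − 586·8354
1 = −586·466729 + 14917·18335
1 = 14917·1885251 − 60254·466729
Thus 466729·(-60254) ≡ 1 (mod 1885251); reducing, -60254 mod 1885251 = 1824997.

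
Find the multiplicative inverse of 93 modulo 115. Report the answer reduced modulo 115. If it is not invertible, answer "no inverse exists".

Apply the Euclidean algorithm to 115 and 93:
115 = 1×93 + 22
93 = 4×22 + 5
22 = 4×5 + 2
5 = 2×2 + 1
2 = 2×1 + 0
The gcd is 1. Working backward:
1 = 5 − 2·2
1 = −2·22 + 9·5
1 = 9·93 − 38·22
1 = −38·115 + 47·93
So 93·47 ≡ 1 (mod 115).

47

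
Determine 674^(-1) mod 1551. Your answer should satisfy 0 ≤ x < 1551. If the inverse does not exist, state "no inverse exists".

Run Euclid on (1551, 674):
1551 = 2·674 + 203
674 = 3·203 + 65
203 = 3·65 + 8
65 = 8·8 + 1
8 = 8·1 + 0
gcd = 1, so the inverse exists. Back-substitute:
1 = 65 − 8·8
1 = −8·203 + 25·65
1 = 25·674 − 83·203
1 = −83·1551 + 191·674
So 674·191 ≡ 1 (mod 1551).

191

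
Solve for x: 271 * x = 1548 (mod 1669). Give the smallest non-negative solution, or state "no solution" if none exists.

First find gcd(271, 1669):
1669 = 6×271 + 43
271 = 6×43 + 13
43 = 3×13 + 4
13 = 3×4 + 1
4 = 4×1 + 0
gcd = 1, so a unique solution mod 1669 exists.
Back-substitute for the Bézout coefficients:
1 = 13 − 3·4
1 = −3·43 + 10·13
1 = 10·271 − 63·43
1 = −63·1669 + 388·271
So 271·(388) ≡ 1 (mod 1669), giving 271⁻¹ ≡ 388.
x ≡ 271⁻¹·1548 ≡ 388·1548 ≡ 1453 (mod 1669).

1453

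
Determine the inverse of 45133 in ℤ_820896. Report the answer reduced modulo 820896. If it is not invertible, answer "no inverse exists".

207493

Apply the Euclidean algorithm to 820896 and 45133:
820896 = 18·45133 + 8502
45133 = 5·8502 + 2623
8502 = 3·2623 + 633
2623 = 4·633 + 91
633 = 6·91 + 87
91 = 1·87 + 4
87 = 21·4 + 3
4 = 1·3 + 1
3 = 3·1 + 0
The gcd is 1. Working backward:
1 = 4 − 3
1 = −87 + 22·4
1 = 22·91 − 23·87
1 = −23·633 + 160·91
1 = 160·2623 − 663·633
1 = −663·8502 + 2149·2623
1 = 2149·45133 − 11408·8502
1 = −11408·820896 + 207493·45133
So 45133·207493 ≡ 1 (mod 820896).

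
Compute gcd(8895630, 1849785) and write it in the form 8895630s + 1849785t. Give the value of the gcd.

15

Euclidean algorithm:
8895630 = 4·1849785 + 1496490
1849785 = 1·1496490 + 353295
1496490 = 4·353295 + 83310
353295 = 4·83310 + 20055
83310 = 4·20055 + 3090
20055 = 6·3090 + 1515
3090 = 2·1515 + 60
1515 = 25·60 + 15
60 = 4·15 + 0
gcd(8895630, 1849785) = 15.
Express as a combination:
15 = 1515 − 25·60
15 = −25·3090 + 51·1515
15 = 51·20055 − 331·3090
15 = −331·83310 + 1375·20055
15 = 1375·353295 − 5831·83310
15 = −5831·1496490 + 24699·353295
15 = 24699·1849785 − 30530·1496490
15 = −30530·8895630 + 146819·1849785
So 15 = (-30530)·8895630 + (146819)·1849785.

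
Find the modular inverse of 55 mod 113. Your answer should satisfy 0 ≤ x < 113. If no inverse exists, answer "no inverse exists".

gcd(113, 55) by repeated division:
113 = 2×55 + 3
55 = 18×3 + 1
3 = 3×1 + 0
gcd = 1, so the inverse exists. Back-substitute:
1 = 55 − 18·3
1 = −18·113 + 37·55
So 55·37 ≡ 1 (mod 113).

37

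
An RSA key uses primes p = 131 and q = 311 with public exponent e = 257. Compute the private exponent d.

3293

φ(n) = (p−1)(q−1) = 130·310 = 40300.
Need d with 257·d ≡ 1 (mod 40300). Apply the extended Euclidean algorithm:
40300 = 156*257 + 208
257 = 1*208 + 49
208 = 4*49 + 12
49 = 4*12 + 1
12 = 12*1 + 0
Back-substitute:
1 = 49 − 4·12
1 = −4·208 + 17·49
1 = 17·257 − 21·208
1 = −21·40300 + 3293·257
So 257·3293 ≡ 1 (mod 40300), hence d = 3293.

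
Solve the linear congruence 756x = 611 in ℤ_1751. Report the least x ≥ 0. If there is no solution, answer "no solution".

1277

First find gcd(756, 1751):
1751 = 2×756 + 239
756 = 3×239 + 39
239 = 6×39 + 5
39 = 7×5 + 4
5 = 1×4 + 1
4 = 4×1 + 0
gcd = 1, so a unique solution mod 1751 exists.
Back-substitute for the Bézout coefficients:
1 = 5 − 4
1 = −39 + 8·5
1 = 8·239 − 49·39
1 = −49·756 + 155·239
1 = 155·1751 − 359·756
So 756·(-359) ≡ 1 (mod 1751), giving 756⁻¹ ≡ 1392.
x ≡ 756⁻¹·611 ≡ 1392·611 ≡ 1277 (mod 1751).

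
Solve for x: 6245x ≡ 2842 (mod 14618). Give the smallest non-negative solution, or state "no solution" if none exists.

3748

First find gcd(6245, 14618):
14618 = 2×6245 + 2128
6245 = 2×2128 + 1989
2128 = 1×1989 + 139
1989 = 14×139 + 43
139 = 3×43 + 10
43 = 4×10 + 3
10 = 3×3 + 1
3 = 3×1 + 0
gcd = 1, so a unique solution mod 14618 exists.
Back-substitute for the Bézout coefficients:
1 = 10 − 3·3
1 = −3·43 + 13·10
1 = 13·139 − 42·43
1 = −42·1989 + 601·139
1 = 601·2128 − 643·1989
1 = −643·6245 + 1887·2128
1 = 1887·14618 − 4417·6245
So 6245·(-4417) ≡ 1 (mod 14618), giving 6245⁻¹ ≡ 10201.
x ≡ 6245⁻¹·2842 ≡ 10201·2842 ≡ 3748 (mod 14618).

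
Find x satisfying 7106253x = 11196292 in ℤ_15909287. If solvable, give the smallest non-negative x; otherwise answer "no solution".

First find gcd(7106253, 15909287):
15909287 = 2*7106253 + 1696781
7106253 = 4*1696781 + 319129
1696781 = 5*319129 + 101136
319129 = 3*101136 + 15721
101136 = 6*15721 + 6810
15721 = 2*6810 + 2101
6810 = 3*2101 + 507
2101 = 4*507 + 73
507 = 6*73 + 69
73 = 1*69 + 4
69 = 17*4 + 1
4 = 4*1 + 0
gcd = 1, so a unique solution mod 15909287 exists.
Back-substitute for the Bézout coefficients:
1 = 69 − 17·4
1 = −17·73 + 18·69
1 = 18·507 − 125·73
1 = −125·2101 + 518·507
1 = 518·6810 − 1679·2101
1 = −1679·15721 + 3876·6810
1 = 3876·101136 − 24935·15721
1 = −24935·319129 + 78681·101136
1 = 78681·1696781 − 418340·319129
1 = −418340·7106253 + 1752041·1696781
1 = 1752041·15909287 − 3922422·7106253
So 7106253·(-3922422) ≡ 1 (mod 15909287), giving 7106253⁻¹ ≡ 11986865.
x ≡ 7106253⁻¹·11196292 ≡ 11986865·11196292 ≡ 2419195 (mod 15909287).

2419195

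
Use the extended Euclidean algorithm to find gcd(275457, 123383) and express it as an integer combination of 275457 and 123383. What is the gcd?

Apply Euclid's algorithm to 275457 and 123383:
275457 = 2·123383 + 28691
123383 = 4·28691 + 8619
28691 = 3·8619 + 2834
8619 = 3·2834 + 117
2834 = 24·117 + 26
117 = 4·26 + 13
26 = 2·13 + 0
gcd(275457, 123383) = 13.
Working backward:
13 = 117 − 4·26
13 = −4·2834 + 97·117
13 = 97·8619 − 295·2834
13 = −295·28691 + 982·8619
13 = 982·123383 − 4223·28691
13 = −4223·275457 + 9428·123383
So 13 = (-4223)·275457 + (9428)·123383.

13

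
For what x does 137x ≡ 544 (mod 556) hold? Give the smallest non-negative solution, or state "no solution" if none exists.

284

First find gcd(137, 556):
556 = 4*137 + 8
137 = 17*8 + 1
8 = 8*1 + 0
gcd = 1, so a unique solution mod 556 exists.
Back-substitute for the Bézout coefficients:
1 = 137 − 17·8
1 = −17·556 + 69·137
So 137·(69) ≡ 1 (mod 556), giving 137⁻¹ ≡ 69.
x ≡ 137⁻¹·544 ≡ 69·544 ≡ 284 (mod 556).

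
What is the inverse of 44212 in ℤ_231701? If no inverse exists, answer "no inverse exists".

53848

Extended Euclidean algorithm:
231701 = 5*44212 + 10641
44212 = 4*10641 + 1648
10641 = 6*1648 + 753
1648 = 2*753 + 142
753 = 5*142 + 43
142 = 3*43 + 13
43 = 3*13 + 4
13 = 3*4 + 1
4 = 4*1 + 0
gcd = 1, so the inverse exists. Back-substitute:
1 = 13 − 3·4
1 = −3·43 + 10·13
1 = 10·142 − 33·43
1 = −33·753 + 175·142
1 = 175·1648 − 383·753
1 = −383·10641 + 2473·1648
1 = 2473·44212 − 10275·10641
1 = −10275·231701 + 53848·44212
So 44212·53848 ≡ 1 (mod 231701).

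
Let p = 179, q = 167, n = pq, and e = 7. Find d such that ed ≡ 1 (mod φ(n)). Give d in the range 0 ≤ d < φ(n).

25327

φ(n) = (p−1)(q−1) = 178·166 = 29548.
Need d with 7·d ≡ 1 (mod 29548). Apply the extended Euclidean algorithm:
29548 = 4221·7 + 1
7 = 7·1 + 0
Back-substitute:
1 = 29548 − 4221·7
So 7·(-4221) ≡ 1 (mod 29548), hence d ≡ -4221 ≡ 25327 (mod 29548).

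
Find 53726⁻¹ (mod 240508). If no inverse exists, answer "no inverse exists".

Euclidean algorithm on 240508, 53726:
240508 = 4·53726 + 25604
53726 = 2·25604 + 2518
25604 = 10·2518 + 424
2518 = 5·424 + 398
424 = 1·398 + 26
398 = 15·26 + 8
26 = 3·8 + 2
8 = 4·2 + 0
gcd(53726, 240508) = 2 ≠ 1, so 53726 has no multiplicative inverse modulo 240508.

no inverse exists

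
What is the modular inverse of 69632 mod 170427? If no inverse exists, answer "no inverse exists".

Run Euclid on (170427, 69632):
170427 = 2*69632 + 31163
69632 = 2*31163 + 7306
31163 = 4*7306 + 1939
7306 = 3*1939 + 1489
1939 = 1*1489 + 450
1489 = 3*450 + 139
450 = 3*139 + 33
139 = 4*33 + 7
33 = 4*7 + 5
7 = 1*5 + 2
5 = 2*2 + 1
2 = 2*1 + 0
The gcd is 1. Working backward:
1 = 5 − 2·2
1 = −2·7 + 3·5
1 = 3·33 − 14·7
1 = −14·139 + 59·33
1 = 59·450 − 191·139
1 = −191·1489 + 632·450
1 = 632·1939 − 823·1489
1 = −823·7306 + 3101·1939
1 = 3101·31163 − 13227·7306
1 = −13227·69632 + 29555·31163
1 = 29555·170427 − 72337·69632
So 69632·(-72337) ≡ 1 (mod 170427), and -72337 ≡ 98090 (mod 170427).

98090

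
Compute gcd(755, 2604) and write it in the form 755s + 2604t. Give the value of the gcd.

1

Apply Euclid's algorithm to 2604 and 755:
2604 = 3·755 + 339
755 = 2·339 + 77
339 = 4·77 + 31
77 = 2·31 + 15
31 = 2·15 + 1
15 = 15·1 + 0
gcd(755, 2604) = 1.
Express as a combination:
1 = 31 − 2·15
1 = −2·77 + 5·31
1 = 5·339 − 22·77
1 = −22·755 + 49·339
1 = 49·2604 − 169·755
So 1 = (49)·2604 + (-169)·755.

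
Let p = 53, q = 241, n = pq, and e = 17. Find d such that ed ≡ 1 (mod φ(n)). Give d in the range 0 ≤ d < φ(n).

5873

φ(n) = (p−1)(q−1) = 52·240 = 12480.
Need d with 17·d ≡ 1 (mod 12480). Apply the extended Euclidean algorithm:
12480 = 734×17 + 2
17 = 8×2 + 1
2 = 2×1 + 0
Back-substitute:
1 = 17 − 8·2
1 = −8·12480 + 5873·17
So 17·5873 ≡ 1 (mod 12480), hence d = 5873.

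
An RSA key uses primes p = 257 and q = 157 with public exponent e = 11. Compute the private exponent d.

φ(n) = (p−1)(q−1) = 256·156 = 39936.
Need d with 11·d ≡ 1 (mod 39936). Apply the extended Euclidean algorithm:
39936 = 3630·11 + 6
11 = 1·6 + 5
6 = 1·5 + 1
5 = 5·1 + 0
Back-substitute:
1 = 6 − 5
1 = −11 + 2·6
1 = 2·39936 − 7261·11
So 11·(-7261) ≡ 1 (mod 39936), hence d ≡ -7261 ≡ 32675 (mod 39936).

32675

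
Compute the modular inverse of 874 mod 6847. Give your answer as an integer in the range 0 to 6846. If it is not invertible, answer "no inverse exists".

Run Euclid on (6847, 874):
6847 = 7·874 + 729
874 = 1·729 + 145
729 = 5·145 + 4
145 = 36·4 + 1
4 = 4·1 + 0
gcd = 1, so the inverse exists. Back-substitute:
1 = 145 − 36·4
1 = −36·729 + 181·145
1 = 181·874 − 217·729
1 = −217·6847 + 1700·874
So 874·1700 ≡ 1 (mod 6847).

1700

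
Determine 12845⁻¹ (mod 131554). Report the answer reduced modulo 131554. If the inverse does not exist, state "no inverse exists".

126341

Apply the Euclidean algorithm to 131554 and 12845:
131554 = 10*12845 + 3104
12845 = 4*3104 + 429
3104 = 7*429 + 101
429 = 4*101 + 25
101 = 4*25 + 1
25 = 25*1 + 0
The gcd is 1. Working backward:
1 = 101 − 4·25
1 = −4·429 + 17·101
1 = 17·3104 − 123·429
1 = −123·12845 + 509·3104
1 = 509·131554 − 5213·12845
So 12845·(-5213) ≡ 1 (mod 131554), and -5213 ≡ 126341 (mod 131554).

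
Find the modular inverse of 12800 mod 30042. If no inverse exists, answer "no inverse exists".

Compute gcd(12800, 30042):
30042 = 2·12800 + 4442
12800 = 2·4442 + 3916
4442 = 1·3916 + 526
3916 = 7·526 + 234
526 = 2·234 + 58
234 = 4·58 + 2
58 = 29·2 + 0
Since gcd = 2 > 1, 12800 is not a unit mod 30042.

no inverse exists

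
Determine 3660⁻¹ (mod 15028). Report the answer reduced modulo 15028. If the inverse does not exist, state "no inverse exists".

Euclidean algorithm on 15028, 3660:
15028 = 4·3660 + 388
3660 = 9·388 + 168
388 = 2·168 + 52
168 = 3·52 + 12
52 = 4·12 + 4
12 = 3·4 + 0
Since gcd = 4 > 1, 3660 is not a unit mod 15028.

no inverse exists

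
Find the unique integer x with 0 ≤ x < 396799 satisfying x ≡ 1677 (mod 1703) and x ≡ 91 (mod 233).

Write x = 1677 + 1703·k. Then 1703·k ≡ 91 − 1677 ≡ 45 (mod 233).
Need 1703⁻¹ mod 233. Extended Euclid on (233, 72):
233 = 3×72 + 17
72 = 4×17 + 4
17 = 4×4 + 1
4 = 4×1 + 0
Back-substitute:
1 = 17 − 4·4
1 = −4·72 + 17·17
1 = 17·233 − 55·72
1703⁻¹ ≡ 178 (mod 233), so k ≡ 178·45 ≡ 88 (mod 233).
x = 1677 + 1703·88 = 151541.

151541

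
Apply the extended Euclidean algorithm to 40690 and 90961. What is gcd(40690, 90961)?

13

Repeated division:
90961 = 2·40690 + 9581
40690 = 4·9581 + 2366
9581 = 4·2366 + 117
2366 = 20·117 + 26
117 = 4·26 + 13
26 = 2·13 + 0
gcd(40690, 90961) = 13.
Working backward:
13 = 117 − 4·26
13 = −4·2366 + 81·117
13 = 81·9581 − 328·2366
13 = −328·40690 + 1393·9581
13 = 1393·90961 − 3114·40690
So 13 = (1393)·90961 + (-3114)·40690.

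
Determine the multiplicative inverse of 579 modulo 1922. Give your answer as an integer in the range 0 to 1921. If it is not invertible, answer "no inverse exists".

561

Apply the Euclidean algorithm to 1922 and 579:
1922 = 3*579 + 185
579 = 3*185 + 24
185 = 7*24 + 17
24 = 1*17 + 7
17 = 2*7 + 3
7 = 2*3 + 1
3 = 3*1 + 0
gcd = 1, so the inverse exists. Back-substitute:
1 = 7 − 2·3
1 = −2·17 + 5·7
1 = 5·24 − 7·17
1 = −7·185 + 54·24
1 = 54·579 − 169·185
1 = −169·1922 + 561·579
So 579·561 ≡ 1 (mod 1922).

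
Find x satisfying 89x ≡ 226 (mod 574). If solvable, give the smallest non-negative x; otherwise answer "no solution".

First find gcd(89, 574):
574 = 6·89 + 40
89 = 2·40 + 9
40 = 4·9 + 4
9 = 2·4 + 1
4 = 4·1 + 0
gcd = 1, so a unique solution mod 574 exists.
Back-substitute for the Bézout coefficients:
1 = 9 − 2·4
1 = −2·40 + 9·9
1 = 9·89 − 20·40
1 = −20·574 + 129·89
So 89·(129) ≡ 1 (mod 574), giving 89⁻¹ ≡ 129.
x ≡ 89⁻¹·226 ≡ 129·226 ≡ 454 (mod 574).

454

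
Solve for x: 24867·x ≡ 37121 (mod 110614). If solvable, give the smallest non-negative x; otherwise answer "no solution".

First find gcd(24867, 110614):
110614 = 4*24867 + 11146
24867 = 2*11146 + 2575
11146 = 4*2575 + 846
2575 = 3*846 + 37
846 = 22*37 + 32
37 = 1*32 + 5
32 = 6*5 + 2
5 = 2*2 + 1
2 = 2*1 + 0
gcd = 1, so a unique solution mod 110614 exists.
Back-substitute for the Bézout coefficients:
1 = 5 − 2·2
1 = −2·32 + 13·5
1 = 13·37 − 15·32
1 = −15·846 + 343·37
1 = 343·2575 − 1044·846
1 = −1044·11146 + 4519·2575
1 = 4519·24867 − 10082·11146
1 = −10082·110614 + 44847·24867
So 24867·(44847) ≡ 1 (mod 110614), giving 24867⁻¹ ≡ 44847.
x ≡ 24867⁻¹·37121 ≡ 44847·37121 ≡ 24787 (mod 110614).

24787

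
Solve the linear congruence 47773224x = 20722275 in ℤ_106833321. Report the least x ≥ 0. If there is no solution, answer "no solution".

786674

First find gcd(47773224, 106833321):
106833321 = 2*47773224 + 11286873
47773224 = 4*11286873 + 2625732
11286873 = 4*2625732 + 783945
2625732 = 3*783945 + 273897
783945 = 2*273897 + 236151
273897 = 1*236151 + 37746
236151 = 6*37746 + 9675
37746 = 3*9675 + 8721
9675 = 1*8721 + 954
8721 = 9*954 + 135
954 = 7*135 + 9
135 = 15*9 + 0
gcd = 9 and 9 | 20722275, so solutions exist. Divide through by 9: 5308136x ≡ 2302475 (mod 11870369).
Now find 5308136⁻¹ mod 11870369:
11870369 = 2×5308136 + 1254097
5308136 = 4×1254097 + 291748
1254097 = 4×291748 + 87105
291748 = 3×87105 + 30433
87105 = 2×30433 + 26239
30433 = 1×26239 + 4194
26239 = 6×4194 + 1075
4194 = 3×1075 + 969
1075 = 1×969 + 106
969 = 9×106 + 15
106 = 7×15 + 1
15 = 15×1 + 0
Back-substitute:
1 = 106 − 7·15
1 = −7·969 + 64·106
1 = 64·1075 − 71·969
1 = −71·4194 + 277·1075
1 = 277·26239 − 1733·4194
1 = −1733·30433 + 2010·26239
1 = 2010·87105 − 5753·30433
1 = −5753·291748 + 19269·87105
1 = 19269·1254097 − 82829·291748
1 = −82829·5308136 + 350585·1254097
1 = 350585·11870369 − 783999·5308136
So 5308136·(-783999) ≡ 1 (mod 11870369), i.e. 5308136⁻¹ ≡ 11086370.
Then x ≡ 11086370·2302475 ≡ 786674 (mod 11870369); the smallest non-negative solution is x = 786674.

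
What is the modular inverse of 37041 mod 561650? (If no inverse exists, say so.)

Extended Euclidean algorithm:
561650 = 15*37041 + 6035
37041 = 6*6035 + 831
6035 = 7*831 + 218
831 = 3*218 + 177
218 = 1*177 + 41
177 = 4*41 + 13
41 = 3*13 + 2
13 = 6*2 + 1
2 = 2*1 + 0
Since gcd(37041, 561650) = 1, back-substitute to write 1 as a combination:
1 = 13 − 6·2
1 = −6·41 + 19·13
1 = 19·177 − 82·41
1 = −82·218 + 101·177
1 = 101·831 − 385·218
1 = −385·6035 + 2796·831
1 = 2796·37041 − 17161·6035
1 = −17161·561650 + 260211·37041
So 37041·260211 ≡ 1 (mod 561650).

260211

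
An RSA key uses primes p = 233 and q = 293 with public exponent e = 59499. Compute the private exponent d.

φ(n) = (p−1)(q−1) = 232·292 = 67744.
Need d with 59499·d ≡ 1 (mod 67744). Apply the extended Euclidean algorithm:
67744 = 1·59499 + 8245
59499 = 7·8245 + 1784
8245 = 4·1784 + 1109
1784 = 1·1109 + 675
1109 = 1·675 + 434
675 = 1·434 + 241
434 = 1·241 + 193
241 = 1·193 + 48
193 = 4·48 + 1
48 = 48·1 + 0
Back-substitute:
1 = 193 − 4·48
1 = −4·241 + 5·193
1 = 5·434 − 9·241
1 = −9·675 + 14·434
1 = 14·1109 − 23·675
1 = −23·1784 + 37·1109
1 = 37·8245 − 171·1784
1 = −171·59499 + 1234·8245
1 = 1234·67744 − 1405·59499
So 59499·(-1405) ≡ 1 (mod 67744), hence d ≡ -1405 ≡ 66339 (mod 67744).

66339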